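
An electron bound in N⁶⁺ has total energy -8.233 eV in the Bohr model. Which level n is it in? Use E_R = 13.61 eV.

E_n = −E_R Z²/n² ⇒ n² = E_R Z²/(−E_n) = 13.61 × 7² / 8.233 ≈ 81.00
n = 9

9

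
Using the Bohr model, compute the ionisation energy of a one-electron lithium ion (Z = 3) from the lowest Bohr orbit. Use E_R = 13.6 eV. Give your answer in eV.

E_n = −E_R·Z²/n² = −13.6 × 3²/1² eV = -122 eV
Ionisation energy = −E_n = 122 eV

122 eV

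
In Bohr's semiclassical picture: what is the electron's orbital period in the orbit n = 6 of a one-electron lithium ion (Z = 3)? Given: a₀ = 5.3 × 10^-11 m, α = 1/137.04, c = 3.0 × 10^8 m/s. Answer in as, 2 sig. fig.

3700 as

r = n²a₀/Z = 6²·5.3 × 10^-11/3 = 6.4 × 10^-10 m
v = Zαc/n = 3·0.0073·3.0 × 10^8/6 = 1.1 × 10^6 m/s
T = 2πr/v = 3.7 × 10^-15 s = 3700 as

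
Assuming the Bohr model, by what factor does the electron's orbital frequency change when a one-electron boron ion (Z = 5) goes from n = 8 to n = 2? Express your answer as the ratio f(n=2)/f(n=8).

f ∝ Z^2 · n^-3; with Z fixed, f ∝ n^-3.
f(n=2)/f(n=8) = (2/8)^-3 = 64

64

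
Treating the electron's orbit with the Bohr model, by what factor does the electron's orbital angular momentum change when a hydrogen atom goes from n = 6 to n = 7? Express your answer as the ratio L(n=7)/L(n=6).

L = nℏ depends only on n, so L ∝ n.
L(n=7)/L(n=6) = (7/6)^1 = 7/6

7/6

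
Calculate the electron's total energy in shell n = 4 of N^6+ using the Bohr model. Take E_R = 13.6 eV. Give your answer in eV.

E_n = −E_R·Z²/n² = −13.6 × 7²/4² = -41.6 eV

-41.6 eV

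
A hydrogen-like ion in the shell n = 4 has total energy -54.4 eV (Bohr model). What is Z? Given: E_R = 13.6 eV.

E_n = −E_R Z²/n² ⇒ Z² = −E_n n²/E_R = 54.4 × 4² / 13.6 ≈ 64.00
Z = 8

8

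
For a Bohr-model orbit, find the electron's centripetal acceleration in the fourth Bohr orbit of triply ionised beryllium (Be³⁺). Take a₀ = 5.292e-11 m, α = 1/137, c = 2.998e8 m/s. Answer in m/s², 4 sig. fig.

2.262e22 m/s²

r = n²a₀/Z = 2.117e-10 m, v = Zαc/n = 2.188e6 m/s
a = v²/r = (2.188e6)² / 2.117e-10 = 2.262e22 m/s²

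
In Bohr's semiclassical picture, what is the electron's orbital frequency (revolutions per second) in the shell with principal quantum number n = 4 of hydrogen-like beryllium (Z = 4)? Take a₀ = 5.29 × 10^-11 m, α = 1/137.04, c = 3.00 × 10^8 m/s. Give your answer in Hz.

1.65 × 10^15 Hz

r = n²a₀/Z = 2.12 × 10^-10 m, v = Zαc/n = 2.19 × 10^6 m/s
f = v/(2πr) = 1.65 × 10^15 Hz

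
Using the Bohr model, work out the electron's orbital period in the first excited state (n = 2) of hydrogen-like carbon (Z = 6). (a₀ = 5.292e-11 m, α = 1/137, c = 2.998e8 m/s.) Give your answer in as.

33.77 as

r = n²a₀/Z = 2²·5.292e-11/6 = 3.528e-11 m
v = Zαc/n = 6·0.007299·2.998e8/2 = 6.565e6 m/s
T = 2πr/v = 3.377e-17 s = 33.77 as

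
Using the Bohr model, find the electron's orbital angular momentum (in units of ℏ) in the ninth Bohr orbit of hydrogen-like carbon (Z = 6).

L_n = nℏ, so L/ℏ = n = 9.

9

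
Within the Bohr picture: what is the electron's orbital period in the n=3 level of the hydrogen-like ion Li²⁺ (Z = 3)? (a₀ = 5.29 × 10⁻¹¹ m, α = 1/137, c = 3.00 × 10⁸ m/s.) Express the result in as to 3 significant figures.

455 as

r = n²a₀/Z = 3²·5.29 × 10⁻¹¹/3 = 1.59 × 10⁻¹⁰ m
v = Zαc/n = 3·0.00730·3.00 × 10⁸/3 = 2.19 × 10⁶ m/s
T = 2πr/v = 4.55 × 10⁻¹⁶ s = 455 as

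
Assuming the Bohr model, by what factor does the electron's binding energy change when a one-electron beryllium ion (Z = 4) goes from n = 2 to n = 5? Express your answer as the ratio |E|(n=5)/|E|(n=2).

|E| ∝ Z^2 · n^-2; with Z fixed, |E| ∝ n^-2.
|E|(n=5)/|E|(n=2) = (5/2)^-2 = 4/25

4/25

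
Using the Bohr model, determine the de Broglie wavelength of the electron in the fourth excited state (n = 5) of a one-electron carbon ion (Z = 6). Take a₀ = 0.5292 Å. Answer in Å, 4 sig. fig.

The Bohr quantisation condition is nλ = 2πr_n.
r_n = n²a₀/Z = 2.205 Å
λ = 2πr_n/n = 2π·2.205/5 = 2.771 Å

2.771 Å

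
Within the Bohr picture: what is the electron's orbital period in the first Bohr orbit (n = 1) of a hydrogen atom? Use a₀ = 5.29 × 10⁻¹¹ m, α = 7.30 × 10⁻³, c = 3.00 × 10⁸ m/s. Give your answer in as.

r = n²a₀/Z = 1²·5.29 × 10⁻¹¹/1 = 5.29 × 10⁻¹¹ m
v = Zαc/n = 1·0.00730·3.00 × 10⁸/1 = 2.19 × 10⁶ m/s
T = 2πr/v = 1.52 × 10⁻¹⁶ s = 152 as

152 as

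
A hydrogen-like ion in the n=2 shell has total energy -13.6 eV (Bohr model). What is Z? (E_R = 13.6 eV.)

E_n = −E_R Z²/n² ⇒ Z² = −E_n n²/E_R = 13.6 × 2² / 13.6 ≈ 4.00
Z = 2

2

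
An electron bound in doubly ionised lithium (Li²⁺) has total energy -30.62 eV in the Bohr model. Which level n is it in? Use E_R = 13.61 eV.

2

E_n = −E_R Z²/n² ⇒ n² = E_R Z²/(−E_n) = 13.61 × 3² / 30.62 ≈ 4.00
n = 2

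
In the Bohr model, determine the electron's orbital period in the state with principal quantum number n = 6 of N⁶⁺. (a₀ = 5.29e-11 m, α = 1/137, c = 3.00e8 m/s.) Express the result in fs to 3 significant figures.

0.669 fs

r = n²a₀/Z = 6²·5.29e-11/7 = 2.72e-10 m
v = Zαc/n = 7·0.00730·3.00e8/6 = 2.55e6 m/s
T = 2πr/v = 6.69e-16 s = 0.669 fs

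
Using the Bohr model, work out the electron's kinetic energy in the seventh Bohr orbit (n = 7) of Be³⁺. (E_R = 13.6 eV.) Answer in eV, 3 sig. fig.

For a Coulomb orbit the virial theorem gives K = −E_n.
E_n = −E_R·Z²/n², so K = E_R·Z²/n² = 13.6 × 4²/7² = 4.44 eV

4.44 eV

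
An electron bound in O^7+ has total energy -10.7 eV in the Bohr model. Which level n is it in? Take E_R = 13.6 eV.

E_n = −E_R Z²/n² ⇒ n² = E_R Z²/(−E_n) = 13.6 × 8² / 10.7 ≈ 81.35
n = 9

9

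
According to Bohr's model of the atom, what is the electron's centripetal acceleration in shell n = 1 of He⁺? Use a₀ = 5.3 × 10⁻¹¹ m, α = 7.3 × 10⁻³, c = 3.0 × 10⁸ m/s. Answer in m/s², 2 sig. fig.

r = n²a₀/Z = 2.6 × 10⁻¹¹ m, v = Zαc/n = 4.4 × 10⁶ m/s
a = v²/r = (4.4 × 10⁶)² / 2.6 × 10⁻¹¹ = 7.2 × 10²³ m/s²

7.2 × 10²³ m/s²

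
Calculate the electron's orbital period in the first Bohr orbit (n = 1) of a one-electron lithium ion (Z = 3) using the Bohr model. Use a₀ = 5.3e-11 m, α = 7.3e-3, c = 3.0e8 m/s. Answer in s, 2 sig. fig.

1.7e-17 s

r = n²a₀/Z = 1²·5.3e-11/3 = 1.8e-11 m
v = Zαc/n = 3·0.0073·3.0e8/1 = 6.6e6 m/s
T = 2πr/v = 1.7e-17 s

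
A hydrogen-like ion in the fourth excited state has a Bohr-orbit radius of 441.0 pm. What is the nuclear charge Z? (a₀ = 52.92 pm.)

r_n = n²a₀/Z ⇒ Z = n²a₀/r = 5² × 52.92 / 441.0 ≈ 3.00
Z = 3

3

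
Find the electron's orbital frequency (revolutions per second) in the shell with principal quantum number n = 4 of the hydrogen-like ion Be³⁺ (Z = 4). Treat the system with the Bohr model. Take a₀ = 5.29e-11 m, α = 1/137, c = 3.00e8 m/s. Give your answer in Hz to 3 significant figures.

r = n²a₀/Z = 2.12e-10 m, v = Zαc/n = 2.19e6 m/s
f = v/(2πr) = 1.65e15 Hz

1.65e15 Hz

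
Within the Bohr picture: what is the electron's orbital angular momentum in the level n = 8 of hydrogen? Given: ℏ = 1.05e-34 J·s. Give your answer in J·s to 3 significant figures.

8.40e-34 J·s

L_n = nℏ = 8 × 1.05e-34 = 8.40e-34 J·s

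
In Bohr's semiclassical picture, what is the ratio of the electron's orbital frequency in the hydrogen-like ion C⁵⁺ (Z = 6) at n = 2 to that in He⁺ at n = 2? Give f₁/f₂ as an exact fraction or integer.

f ∝ Z^2 · n^-3
f₁/f₂ = (6/2)^2 · (2/2)^-3 = 9

9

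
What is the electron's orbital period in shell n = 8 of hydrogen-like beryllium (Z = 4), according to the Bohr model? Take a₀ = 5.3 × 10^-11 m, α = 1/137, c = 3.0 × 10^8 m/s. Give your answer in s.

4.9 × 10^-15 s

r = n²a₀/Z = 8²·5.3 × 10^-11/4 = 8.5 × 10^-10 m
v = Zαc/n = 4·0.0073·3.0 × 10^8/8 = 1.1 × 10^6 m/s
T = 2πr/v = 4.9 × 10^-15 s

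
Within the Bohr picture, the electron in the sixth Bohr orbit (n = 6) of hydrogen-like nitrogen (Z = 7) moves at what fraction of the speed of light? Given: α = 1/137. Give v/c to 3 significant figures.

0.00852

v_n = Zαc/n, so v/c = Zα/n = 7 × 0.00730 / 6 = 0.00852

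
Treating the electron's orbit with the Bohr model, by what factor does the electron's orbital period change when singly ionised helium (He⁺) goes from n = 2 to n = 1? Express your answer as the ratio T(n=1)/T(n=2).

1/8

T ∝ Z^-2 · n^3; with Z fixed, T ∝ n^3.
T(n=1)/T(n=2) = (1/2)^3 = 1/8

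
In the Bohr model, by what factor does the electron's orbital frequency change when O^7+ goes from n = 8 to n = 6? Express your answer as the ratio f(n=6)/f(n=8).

f ∝ Z^2 · n^-3; with Z fixed, f ∝ n^-3.
f(n=6)/f(n=8) = (6/8)^-3 = 64/27

64/27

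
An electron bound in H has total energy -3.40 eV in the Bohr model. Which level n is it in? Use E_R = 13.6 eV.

E_n = −E_R Z²/n² ⇒ n² = E_R Z²/(−E_n) = 13.6 × 1² / 3.40 ≈ 4.00
n = 2

2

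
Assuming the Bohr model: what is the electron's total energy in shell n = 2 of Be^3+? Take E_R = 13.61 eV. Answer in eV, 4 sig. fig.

-54.44 eV

E_n = −E_R·Z²/n² = −13.61 × 4²/2² = -54.44 eV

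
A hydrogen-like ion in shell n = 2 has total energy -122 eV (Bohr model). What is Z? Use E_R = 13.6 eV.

E_n = −E_R Z²/n² ⇒ Z² = −E_n n²/E_R = 122 × 2² / 13.6 ≈ 35.88
Z = 6

6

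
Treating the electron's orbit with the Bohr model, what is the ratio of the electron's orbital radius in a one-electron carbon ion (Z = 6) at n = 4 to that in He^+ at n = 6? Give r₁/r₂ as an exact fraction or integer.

4/27

r ∝ Z^-1 · n^2
r₁/r₂ = (6/2)^-1 · (4/6)^2 = 4/27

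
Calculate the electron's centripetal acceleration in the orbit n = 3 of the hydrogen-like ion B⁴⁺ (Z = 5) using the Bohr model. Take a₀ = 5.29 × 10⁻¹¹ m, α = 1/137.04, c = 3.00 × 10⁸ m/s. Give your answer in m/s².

r = n²a₀/Z = 9.52 × 10⁻¹¹ m, v = Zαc/n = 3.65 × 10⁶ m/s
a = v²/r = (3.65 × 10⁶)² / 9.52 × 10⁻¹¹ = 1.40 × 10²³ m/s²

1.40 × 10²³ m/s²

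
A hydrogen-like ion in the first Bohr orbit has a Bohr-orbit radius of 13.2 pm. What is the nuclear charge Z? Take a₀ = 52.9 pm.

4

r_n = n²a₀/Z ⇒ Z = n²a₀/r = 1² × 52.9 / 13.2 ≈ 4.01
Z = 4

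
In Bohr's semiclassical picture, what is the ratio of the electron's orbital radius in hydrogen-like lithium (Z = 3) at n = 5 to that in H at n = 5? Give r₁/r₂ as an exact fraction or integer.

1/3

r ∝ Z^-1 · n^2
r₁/r₂ = (3/1)^-1 · (5/5)^2 = 1/3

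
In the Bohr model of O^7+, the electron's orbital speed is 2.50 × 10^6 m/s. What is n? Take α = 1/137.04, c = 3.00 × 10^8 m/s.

7

v_n = Zαc/n ⇒ n = Zαc/v = 8 × 0.00730 × 3.00 × 10^8 / 2.50 × 10^6 ≈ 7.01
n = 7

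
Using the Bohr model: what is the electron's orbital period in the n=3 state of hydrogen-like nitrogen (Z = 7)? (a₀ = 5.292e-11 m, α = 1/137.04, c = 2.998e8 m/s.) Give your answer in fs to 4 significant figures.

r = n²a₀/Z = 3²·5.292e-11/7 = 6.804e-11 m
v = Zαc/n = 7·0.007297·2.998e8/3 = 5.105e6 m/s
T = 2πr/v = 8.375e-17 s = 0.08375 fs

0.08375 fs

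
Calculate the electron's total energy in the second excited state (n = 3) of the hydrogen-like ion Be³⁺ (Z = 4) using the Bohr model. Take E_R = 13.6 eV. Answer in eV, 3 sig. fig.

-24.2 eV

E_n = −E_R·Z²/n² = −13.6 × 4²/3² = -24.2 eV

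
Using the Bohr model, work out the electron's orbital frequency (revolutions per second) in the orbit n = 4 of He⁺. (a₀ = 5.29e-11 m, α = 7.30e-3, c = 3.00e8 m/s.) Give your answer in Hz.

4.12e14 Hz

r = n²a₀/Z = 4.23e-10 m, v = Zαc/n = 1.09e6 m/s
f = v/(2πr) = 4.12e14 Hz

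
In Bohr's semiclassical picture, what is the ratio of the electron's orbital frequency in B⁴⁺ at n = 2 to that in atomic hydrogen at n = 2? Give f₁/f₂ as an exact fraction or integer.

25

f ∝ Z^2 · n^-3
f₁/f₂ = (5/1)^2 · (2/2)^-3 = 25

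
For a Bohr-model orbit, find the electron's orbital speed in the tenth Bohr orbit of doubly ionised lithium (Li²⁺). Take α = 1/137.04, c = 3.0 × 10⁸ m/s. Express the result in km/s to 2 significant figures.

v_n = Zαc/n = 3 × 0.0073 × 3.0 × 10⁸ / 10
    = 660 km/s

660 km/s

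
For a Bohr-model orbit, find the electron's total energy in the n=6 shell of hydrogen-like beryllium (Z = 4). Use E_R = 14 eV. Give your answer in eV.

E_n = −E_R·Z²/n² = −14 × 4²/6² = -6.2 eV

-6.2 eV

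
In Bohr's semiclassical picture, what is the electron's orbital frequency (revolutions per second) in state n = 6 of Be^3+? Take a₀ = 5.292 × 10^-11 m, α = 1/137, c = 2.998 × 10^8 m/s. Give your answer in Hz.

4.875 × 10^14 Hz

r = n²a₀/Z = 4.763 × 10^-10 m, v = Zαc/n = 1.459 × 10^6 m/s
f = v/(2πr) = 4.875 × 10^14 Hz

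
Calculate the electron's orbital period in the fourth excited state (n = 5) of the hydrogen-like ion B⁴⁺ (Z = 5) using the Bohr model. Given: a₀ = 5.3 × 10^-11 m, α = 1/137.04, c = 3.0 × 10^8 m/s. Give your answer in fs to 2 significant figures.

r = n²a₀/Z = 5²·5.3 × 10^-11/5 = 2.6 × 10^-10 m
v = Zαc/n = 5·0.0073·3.0 × 10^8/5 = 2.2 × 10^6 m/s
T = 2πr/v = 7.6 × 10^-16 s = 0.76 fs

0.76 fs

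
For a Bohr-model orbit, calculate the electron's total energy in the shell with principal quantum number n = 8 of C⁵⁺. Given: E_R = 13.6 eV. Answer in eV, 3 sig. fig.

-7.65 eV

E_n = −E_R·Z²/n² = −13.6 × 6²/8² = -7.65 eV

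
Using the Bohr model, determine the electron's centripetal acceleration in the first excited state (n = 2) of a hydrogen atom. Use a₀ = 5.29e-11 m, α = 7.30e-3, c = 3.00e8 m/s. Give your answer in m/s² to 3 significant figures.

r = n²a₀/Z = 2.12e-10 m, v = Zαc/n = 1.09e6 m/s
a = v²/r = (1.09e6)² / 2.12e-10 = 5.67e21 m/s²

5.67e21 m/s²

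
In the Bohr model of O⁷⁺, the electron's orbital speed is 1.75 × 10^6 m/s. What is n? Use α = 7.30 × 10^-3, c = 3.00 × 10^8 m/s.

10

v_n = Zαc/n ⇒ n = Zαc/v = 8 × 0.00730 × 3.00 × 10^8 / 1.75 × 10^6 ≈ 10.01
n = 10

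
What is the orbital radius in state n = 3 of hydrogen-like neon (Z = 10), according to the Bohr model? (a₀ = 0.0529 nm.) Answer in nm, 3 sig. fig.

r_n = n²a₀/Z = 3² × 0.0529 / 10
    = 9 × 0.0529 / 10 = 0.0476 nm

0.0476 nm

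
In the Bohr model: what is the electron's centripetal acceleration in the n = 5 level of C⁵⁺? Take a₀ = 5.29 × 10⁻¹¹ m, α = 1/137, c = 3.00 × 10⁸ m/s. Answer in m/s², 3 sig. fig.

3.13 × 10²² m/s²

r = n²a₀/Z = 2.20 × 10⁻¹⁰ m, v = Zαc/n = 2.63 × 10⁶ m/s
a = v²/r = (2.63 × 10⁶)² / 2.20 × 10⁻¹⁰ = 3.13 × 10²² m/s²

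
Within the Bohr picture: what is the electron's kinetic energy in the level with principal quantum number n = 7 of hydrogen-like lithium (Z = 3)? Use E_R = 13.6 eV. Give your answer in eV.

2.50 eV

For a Coulomb orbit the virial theorem gives K = −E_n.
E_n = −E_R·Z²/n², so K = E_R·Z²/n² = 13.6 × 3²/7² = 2.50 eV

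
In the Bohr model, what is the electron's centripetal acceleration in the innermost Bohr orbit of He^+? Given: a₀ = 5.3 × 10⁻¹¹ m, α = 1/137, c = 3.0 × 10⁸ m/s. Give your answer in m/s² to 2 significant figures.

r = n²a₀/Z = 2.6 × 10⁻¹¹ m, v = Zαc/n = 4.4 × 10⁶ m/s
a = v²/r = (4.4 × 10⁶)² / 2.6 × 10⁻¹¹ = 7.2 × 10²³ m/s²

7.2 × 10²³ m/s²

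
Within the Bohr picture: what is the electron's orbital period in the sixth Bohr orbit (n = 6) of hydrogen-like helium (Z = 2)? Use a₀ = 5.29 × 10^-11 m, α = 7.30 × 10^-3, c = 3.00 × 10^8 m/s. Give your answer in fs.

8.20 fs

r = n²a₀/Z = 6²·5.29 × 10^-11/2 = 9.52 × 10^-10 m
v = Zαc/n = 2·0.00730·3.00 × 10^8/6 = 7.30 × 10^5 m/s
T = 2πr/v = 8.20 × 10^-15 s = 8.20 fs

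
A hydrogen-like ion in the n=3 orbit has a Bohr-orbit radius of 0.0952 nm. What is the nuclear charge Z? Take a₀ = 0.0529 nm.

5

r_n = n²a₀/Z ⇒ Z = n²a₀/r = 3² × 0.0529 / 0.0952 ≈ 5.00
Z = 5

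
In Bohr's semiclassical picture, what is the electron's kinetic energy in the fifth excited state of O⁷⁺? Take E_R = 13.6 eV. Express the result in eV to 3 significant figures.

24.2 eV

For a Coulomb orbit the virial theorem gives K = −E_n.
E_n = −E_R·Z²/n², so K = E_R·Z²/n² = 13.6 × 8²/6² = 24.2 eV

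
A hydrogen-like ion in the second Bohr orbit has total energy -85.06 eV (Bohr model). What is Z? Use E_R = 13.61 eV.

5

E_n = −E_R Z²/n² ⇒ Z² = −E_n n²/E_R = 85.06 × 2² / 13.61 ≈ 25.00
Z = 5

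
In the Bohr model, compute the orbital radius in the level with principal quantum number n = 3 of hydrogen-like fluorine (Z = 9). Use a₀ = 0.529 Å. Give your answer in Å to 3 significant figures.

r_n = n²a₀/Z = 3² × 0.529 / 9
    = 9 × 0.529 / 9 = 0.529 Å

0.529 Å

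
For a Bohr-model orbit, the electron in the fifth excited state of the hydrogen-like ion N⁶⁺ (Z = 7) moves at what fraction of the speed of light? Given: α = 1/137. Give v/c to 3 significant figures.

v_n = Zαc/n, so v/c = Zα/n = 7 × 0.00730 / 6 = 0.00852

0.00852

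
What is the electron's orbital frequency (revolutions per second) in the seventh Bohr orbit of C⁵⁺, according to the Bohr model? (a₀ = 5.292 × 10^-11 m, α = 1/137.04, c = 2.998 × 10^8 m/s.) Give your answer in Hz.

r = n²a₀/Z = 4.322 × 10^-10 m, v = Zαc/n = 1.875 × 10^6 m/s
f = v/(2πr) = 6.905 × 10^14 Hz

6.905 × 10^14 Hz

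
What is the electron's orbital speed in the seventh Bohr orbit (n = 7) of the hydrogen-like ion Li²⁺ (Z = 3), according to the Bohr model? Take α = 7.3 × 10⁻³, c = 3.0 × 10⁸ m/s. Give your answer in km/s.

940 km/s

v_n = Zαc/n = 3 × 0.0073 × 3.0 × 10⁸ / 7
    = 940 km/s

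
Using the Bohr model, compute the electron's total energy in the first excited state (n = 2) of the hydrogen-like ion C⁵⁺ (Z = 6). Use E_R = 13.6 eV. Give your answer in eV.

E_n = −E_R·Z²/n² = −13.6 × 6²/2² = -122 eV

-122 eV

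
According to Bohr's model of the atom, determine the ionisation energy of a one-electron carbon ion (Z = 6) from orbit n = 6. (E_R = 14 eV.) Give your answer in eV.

E_n = −E_R·Z²/n² = −14 × 6²/6² eV = -14 eV
Ionisation energy = −E_n = 14 eV

14 eV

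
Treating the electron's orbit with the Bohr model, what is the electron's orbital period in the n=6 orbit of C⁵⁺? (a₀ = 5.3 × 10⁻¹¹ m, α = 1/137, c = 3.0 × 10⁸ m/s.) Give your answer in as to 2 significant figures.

r = n²a₀/Z = 6²·5.3 × 10⁻¹¹/6 = 3.2 × 10⁻¹⁰ m
v = Zαc/n = 6·0.0073·3.0 × 10⁸/6 = 2.2 × 10⁶ m/s
T = 2πr/v = 9.1 × 10⁻¹⁶ s = 910 as

910 as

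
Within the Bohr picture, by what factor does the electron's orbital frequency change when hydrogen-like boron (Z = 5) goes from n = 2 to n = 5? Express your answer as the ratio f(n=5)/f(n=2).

8/125

f ∝ Z^2 · n^-3; with Z fixed, f ∝ n^-3.
f(n=5)/f(n=2) = (5/2)^-3 = 8/125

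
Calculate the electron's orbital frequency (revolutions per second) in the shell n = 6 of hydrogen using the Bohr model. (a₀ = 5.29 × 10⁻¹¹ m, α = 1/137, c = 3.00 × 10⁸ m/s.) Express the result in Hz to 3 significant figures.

3.05 × 10¹³ Hz

r = n²a₀/Z = 1.90 × 10⁻⁹ m, v = Zαc/n = 3.65 × 10⁵ m/s
f = v/(2πr) = 3.05 × 10¹³ Hz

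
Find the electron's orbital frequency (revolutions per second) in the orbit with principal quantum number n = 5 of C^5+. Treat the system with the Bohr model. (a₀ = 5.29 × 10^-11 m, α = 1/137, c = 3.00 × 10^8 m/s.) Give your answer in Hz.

1.90 × 10^15 Hz

r = n²a₀/Z = 2.20 × 10^-10 m, v = Zαc/n = 2.63 × 10^6 m/s
f = v/(2πr) = 1.90 × 10^15 Hz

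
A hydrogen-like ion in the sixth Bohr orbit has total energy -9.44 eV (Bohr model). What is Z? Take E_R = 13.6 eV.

E_n = −E_R Z²/n² ⇒ Z² = −E_n n²/E_R = 9.44 × 6² / 13.6 ≈ 24.99
Z = 5

5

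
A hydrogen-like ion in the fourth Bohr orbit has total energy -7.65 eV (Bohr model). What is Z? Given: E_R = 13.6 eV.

E_n = −E_R Z²/n² ⇒ Z² = −E_n n²/E_R = 7.65 × 4² / 13.6 ≈ 9.00
Z = 3

3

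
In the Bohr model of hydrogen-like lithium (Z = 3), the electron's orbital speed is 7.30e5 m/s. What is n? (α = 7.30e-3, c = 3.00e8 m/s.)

9

v_n = Zαc/n ⇒ n = Zαc/v = 3 × 0.00730 × 3.00e8 / 7.30e5 ≈ 9.00
n = 9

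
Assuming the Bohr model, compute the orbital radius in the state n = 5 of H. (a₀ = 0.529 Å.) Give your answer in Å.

13.2 Å

r_n = n²a₀/Z = 5² × 0.529 / 1
    = 25 × 0.529 / 1 = 13.2 Å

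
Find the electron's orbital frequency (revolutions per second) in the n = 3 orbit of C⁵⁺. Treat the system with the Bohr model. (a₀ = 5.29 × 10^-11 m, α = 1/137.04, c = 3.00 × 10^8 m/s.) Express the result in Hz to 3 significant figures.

8.78 × 10^15 Hz

r = n²a₀/Z = 7.94 × 10^-11 m, v = Zαc/n = 4.38 × 10^6 m/s
f = v/(2πr) = 8.78 × 10^15 Hz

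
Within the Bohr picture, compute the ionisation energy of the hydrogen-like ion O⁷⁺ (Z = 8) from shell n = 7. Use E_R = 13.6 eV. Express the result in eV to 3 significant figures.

E_n = −E_R·Z²/n² = −13.6 × 8²/7² eV = -17.8 eV
Ionisation energy = −E_n = 17.8 eV

17.8 eV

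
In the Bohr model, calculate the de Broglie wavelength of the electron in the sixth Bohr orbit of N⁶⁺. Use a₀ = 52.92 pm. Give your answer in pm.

285.0 pm

The Bohr quantisation condition is nλ = 2πr_n.
r_n = n²a₀/Z = 272.2 pm
λ = 2πr_n/n = 2π·272.2/6 = 285.0 pm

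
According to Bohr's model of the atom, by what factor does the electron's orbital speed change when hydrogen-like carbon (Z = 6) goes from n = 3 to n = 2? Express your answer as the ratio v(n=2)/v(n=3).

v ∝ Z^1 · n^-1; with Z fixed, v ∝ n^-1.
v(n=2)/v(n=3) = (2/3)^-1 = 3/2

3/2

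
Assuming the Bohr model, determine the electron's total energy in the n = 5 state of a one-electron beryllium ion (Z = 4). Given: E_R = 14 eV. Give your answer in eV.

E_n = −E_R·Z²/n² = −14 × 4²/5² = -9.0 eV

-9.0 eV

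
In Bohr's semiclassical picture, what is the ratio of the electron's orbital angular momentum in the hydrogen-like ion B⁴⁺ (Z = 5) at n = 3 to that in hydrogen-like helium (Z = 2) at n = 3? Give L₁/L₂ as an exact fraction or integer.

L = nℏ is independent of Z.
L₁/L₂ = n₁/n₂ = 3/3 = 1

1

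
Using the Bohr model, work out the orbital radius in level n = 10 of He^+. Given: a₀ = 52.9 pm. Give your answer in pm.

2640 pm

r_n = n²a₀/Z = 10² × 52.9 / 2
    = 100 × 52.9 / 2 = 2640 pm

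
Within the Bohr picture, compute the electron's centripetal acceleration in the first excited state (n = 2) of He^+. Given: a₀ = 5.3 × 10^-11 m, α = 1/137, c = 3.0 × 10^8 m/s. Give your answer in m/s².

4.5 × 10^22 m/s²

r = n²a₀/Z = 1.1 × 10^-10 m, v = Zαc/n = 2.2 × 10^6 m/s
a = v²/r = (2.2 × 10^6)² / 1.1 × 10^-10 = 4.5 × 10^22 m/s²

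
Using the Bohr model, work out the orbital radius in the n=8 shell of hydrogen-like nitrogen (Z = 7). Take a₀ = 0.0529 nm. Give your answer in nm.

0.484 nm

r_n = n²a₀/Z = 8² × 0.0529 / 7
    = 64 × 0.0529 / 7 = 0.484 nm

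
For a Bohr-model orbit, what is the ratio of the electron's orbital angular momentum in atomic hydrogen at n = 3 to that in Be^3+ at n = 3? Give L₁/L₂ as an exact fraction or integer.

L = nℏ is independent of Z.
L₁/L₂ = n₁/n₂ = 3/3 = 1

1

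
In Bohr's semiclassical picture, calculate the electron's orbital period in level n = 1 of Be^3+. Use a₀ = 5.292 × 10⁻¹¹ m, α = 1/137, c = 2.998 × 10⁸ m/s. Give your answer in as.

9.497 as

r = n²a₀/Z = 1²·5.292 × 10⁻¹¹/4 = 1.323 × 10⁻¹¹ m
v = Zαc/n = 4·0.007299·2.998 × 10⁸/1 = 8.753 × 10⁶ m/s
T = 2πr/v = 9.497 × 10⁻¹⁸ s = 9.497 as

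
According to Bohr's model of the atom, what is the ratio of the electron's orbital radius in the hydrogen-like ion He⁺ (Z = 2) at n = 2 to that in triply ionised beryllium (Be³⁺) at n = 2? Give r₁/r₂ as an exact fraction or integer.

2

r ∝ Z^-1 · n^2
r₁/r₂ = (2/4)^-1 · (2/2)^2 = 2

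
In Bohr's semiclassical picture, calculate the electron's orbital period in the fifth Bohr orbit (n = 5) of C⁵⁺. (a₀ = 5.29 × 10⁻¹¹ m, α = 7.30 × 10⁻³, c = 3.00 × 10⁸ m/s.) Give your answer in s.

r = n²a₀/Z = 5²·5.29 × 10⁻¹¹/6 = 2.20 × 10⁻¹⁰ m
v = Zαc/n = 6·0.00730·3.00 × 10⁸/5 = 2.63 × 10⁶ m/s
T = 2πr/v = 5.27 × 10⁻¹⁶ s

5.27 × 10⁻¹⁶ s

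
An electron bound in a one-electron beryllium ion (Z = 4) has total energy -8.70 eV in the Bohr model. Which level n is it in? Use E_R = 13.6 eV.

5

E_n = −E_R Z²/n² ⇒ n² = E_R Z²/(−E_n) = 13.6 × 4² / 8.70 ≈ 25.01
n = 5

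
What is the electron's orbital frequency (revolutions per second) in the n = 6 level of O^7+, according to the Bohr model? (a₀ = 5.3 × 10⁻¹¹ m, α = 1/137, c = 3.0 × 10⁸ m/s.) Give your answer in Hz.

r = n²a₀/Z = 2.4 × 10⁻¹⁰ m, v = Zαc/n = 2.9 × 10⁶ m/s
f = v/(2πr) = 1.9 × 10¹⁵ Hz

1.9 × 10¹⁵ Hz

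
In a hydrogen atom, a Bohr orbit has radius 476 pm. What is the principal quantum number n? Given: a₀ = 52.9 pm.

3

r_n = n²a₀/Z ⇒ n² = rZ/a₀ = 476 × 1 / 52.9 ≈ 9.00
n = 3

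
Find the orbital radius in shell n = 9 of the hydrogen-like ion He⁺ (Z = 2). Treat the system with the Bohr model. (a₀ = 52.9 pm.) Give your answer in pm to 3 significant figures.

2140 pm

r_n = n²a₀/Z = 9² × 52.9 / 2
    = 81 × 52.9 / 2 = 2140 pm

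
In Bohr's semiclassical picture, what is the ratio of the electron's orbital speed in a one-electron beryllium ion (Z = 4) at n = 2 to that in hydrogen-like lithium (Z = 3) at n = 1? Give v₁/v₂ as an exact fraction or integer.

v ∝ Z^1 · n^-1
v₁/v₂ = (4/3)^1 · (2/1)^-1 = 2/3

2/3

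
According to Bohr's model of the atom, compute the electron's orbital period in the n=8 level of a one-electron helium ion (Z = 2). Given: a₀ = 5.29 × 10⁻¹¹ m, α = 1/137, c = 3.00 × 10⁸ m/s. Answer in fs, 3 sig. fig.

19.4 fs

r = n²a₀/Z = 8²·5.29 × 10⁻¹¹/2 = 1.69 × 10⁻⁹ m
v = Zαc/n = 2·0.00730·3.00 × 10⁸/8 = 5.47 × 10⁵ m/s
T = 2πr/v = 1.94 × 10⁻¹⁴ s = 19.4 fs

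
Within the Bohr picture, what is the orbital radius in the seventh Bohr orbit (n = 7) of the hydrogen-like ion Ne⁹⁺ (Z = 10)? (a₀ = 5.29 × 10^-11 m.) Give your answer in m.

r_n = n²a₀/Z = 7² × 5.29 × 10^-11 / 10
    = 49 × 5.29 × 10^-11 / 10 = 2.59 × 10^-10 m

2.59 × 10^-10 m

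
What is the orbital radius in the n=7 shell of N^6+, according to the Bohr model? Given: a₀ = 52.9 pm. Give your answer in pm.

370 pm

r_n = n²a₀/Z = 7² × 52.9 / 7
    = 49 × 52.9 / 7 = 370 pm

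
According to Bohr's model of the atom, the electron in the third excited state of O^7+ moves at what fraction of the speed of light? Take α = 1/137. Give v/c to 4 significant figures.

0.01460

v_n = Zαc/n, so v/c = Zα/n = 8 × 0.007299 / 4 = 0.01460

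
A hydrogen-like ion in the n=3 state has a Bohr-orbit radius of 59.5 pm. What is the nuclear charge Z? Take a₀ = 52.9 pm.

8

r_n = n²a₀/Z ⇒ Z = n²a₀/r = 3² × 52.9 / 59.5 ≈ 8.00
Z = 8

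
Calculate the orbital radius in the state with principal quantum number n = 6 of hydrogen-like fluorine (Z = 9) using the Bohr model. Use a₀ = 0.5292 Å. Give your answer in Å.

2.117 Å

r_n = n²a₀/Z = 6² × 0.5292 / 9
    = 36 × 0.5292 / 9 = 2.117 Å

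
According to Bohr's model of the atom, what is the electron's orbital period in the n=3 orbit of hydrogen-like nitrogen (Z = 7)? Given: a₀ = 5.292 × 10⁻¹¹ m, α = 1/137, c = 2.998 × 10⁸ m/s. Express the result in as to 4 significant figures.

r = n²a₀/Z = 3²·5.292 × 10⁻¹¹/7 = 6.804 × 10⁻¹¹ m
v = Zαc/n = 7·0.007299·2.998 × 10⁸/3 = 5.106 × 10⁶ m/s
T = 2πr/v = 8.373 × 10⁻¹⁷ s = 83.73 as

83.73 as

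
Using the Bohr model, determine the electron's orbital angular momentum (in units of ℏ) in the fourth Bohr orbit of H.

L_n = nℏ, so L/ℏ = n = 4.

4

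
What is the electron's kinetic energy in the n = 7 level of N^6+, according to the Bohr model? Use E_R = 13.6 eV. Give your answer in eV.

For a Coulomb orbit the virial theorem gives K = −E_n.
E_n = −E_R·Z²/n², so K = E_R·Z²/n² = 13.6 × 7²/7² = 13.6 eV

13.6 eV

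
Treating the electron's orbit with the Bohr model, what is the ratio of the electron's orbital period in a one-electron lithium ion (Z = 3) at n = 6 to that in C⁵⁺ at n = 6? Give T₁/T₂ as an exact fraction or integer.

T ∝ Z^-2 · n^3
T₁/T₂ = (3/6)^-2 · (6/6)^3 = 4

4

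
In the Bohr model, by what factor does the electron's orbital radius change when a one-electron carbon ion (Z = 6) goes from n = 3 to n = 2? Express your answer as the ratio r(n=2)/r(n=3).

r ∝ Z^-1 · n^2; with Z fixed, r ∝ n^2.
r(n=2)/r(n=3) = (2/3)^2 = 4/9

4/9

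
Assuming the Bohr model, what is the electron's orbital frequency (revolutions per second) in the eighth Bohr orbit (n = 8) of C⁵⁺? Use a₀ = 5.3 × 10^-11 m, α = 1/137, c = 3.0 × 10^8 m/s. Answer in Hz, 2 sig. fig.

r = n²a₀/Z = 5.7 × 10^-10 m, v = Zαc/n = 1.6 × 10^6 m/s
f = v/(2πr) = 4.6 × 10^14 Hz

4.6 × 10^14 Hz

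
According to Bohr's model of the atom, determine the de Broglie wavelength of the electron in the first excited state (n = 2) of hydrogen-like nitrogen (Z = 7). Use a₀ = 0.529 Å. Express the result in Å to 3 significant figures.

0.950 Å

The Bohr quantisation condition is nλ = 2πr_n.
r_n = n²a₀/Z = 0.302 Å
λ = 2πr_n/n = 2π·0.302/2 = 0.950 Å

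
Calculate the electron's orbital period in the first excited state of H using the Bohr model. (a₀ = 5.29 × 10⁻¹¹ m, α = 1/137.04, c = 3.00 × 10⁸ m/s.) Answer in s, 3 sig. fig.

1.21 × 10⁻¹⁵ s

r = n²a₀/Z = 2²·5.29 × 10⁻¹¹/1 = 2.12 × 10⁻¹⁰ m
v = Zαc/n = 1·0.00730·3.00 × 10⁸/2 = 1.09 × 10⁶ m/s
T = 2πr/v = 1.21 × 10⁻¹⁵ s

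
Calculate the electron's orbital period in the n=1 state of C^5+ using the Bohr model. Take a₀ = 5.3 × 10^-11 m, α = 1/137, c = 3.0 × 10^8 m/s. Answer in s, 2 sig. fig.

4.2 × 10^-18 s

r = n²a₀/Z = 1²·5.3 × 10^-11/6 = 8.8 × 10^-12 m
v = Zαc/n = 6·0.0073·3.0 × 10^8/1 = 1.3 × 10^7 m/s
T = 2πr/v = 4.2 × 10^-18 s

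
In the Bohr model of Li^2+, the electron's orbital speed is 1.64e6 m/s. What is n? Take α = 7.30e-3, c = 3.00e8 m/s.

4

v_n = Zαc/n ⇒ n = Zαc/v = 3 × 0.00730 × 3.00e8 / 1.64e6 ≈ 4.01
n = 4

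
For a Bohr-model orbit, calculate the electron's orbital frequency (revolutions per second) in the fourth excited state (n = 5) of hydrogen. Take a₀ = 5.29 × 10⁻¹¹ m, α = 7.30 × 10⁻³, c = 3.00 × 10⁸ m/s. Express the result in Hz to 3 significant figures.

5.27 × 10¹³ Hz

r = n²a₀/Z = 1.32 × 10⁻⁹ m, v = Zαc/n = 4.38 × 10⁵ m/s
f = v/(2πr) = 5.27 × 10¹³ Hz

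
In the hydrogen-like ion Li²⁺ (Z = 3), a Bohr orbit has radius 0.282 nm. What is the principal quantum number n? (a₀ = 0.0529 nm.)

r_n = n²a₀/Z ⇒ n² = rZ/a₀ = 0.282 × 3 / 0.0529 ≈ 15.99
n = 4

4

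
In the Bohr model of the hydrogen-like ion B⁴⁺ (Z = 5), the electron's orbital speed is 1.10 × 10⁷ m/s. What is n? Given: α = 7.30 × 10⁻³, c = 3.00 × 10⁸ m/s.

1

v_n = Zαc/n ⇒ n = Zαc/v = 5 × 0.00730 × 3.00 × 10⁸ / 1.10 × 10⁷ ≈ 1.00
n = 1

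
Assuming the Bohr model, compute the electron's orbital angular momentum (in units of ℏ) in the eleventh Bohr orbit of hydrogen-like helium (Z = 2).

L_n = nℏ, so L/ℏ = n = 11.

11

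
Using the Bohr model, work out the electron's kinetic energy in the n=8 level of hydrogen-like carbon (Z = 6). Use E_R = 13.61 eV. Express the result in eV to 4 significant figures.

7.656 eV

For a Coulomb orbit the virial theorem gives K = −E_n.
E_n = −E_R·Z²/n², so K = E_R·Z²/n² = 13.61 × 6²/8² = 7.656 eV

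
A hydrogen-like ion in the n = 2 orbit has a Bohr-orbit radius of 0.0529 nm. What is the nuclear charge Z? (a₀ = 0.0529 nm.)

r_n = n²a₀/Z ⇒ Z = n²a₀/r = 2² × 0.0529 / 0.0529 ≈ 4.00
Z = 4

4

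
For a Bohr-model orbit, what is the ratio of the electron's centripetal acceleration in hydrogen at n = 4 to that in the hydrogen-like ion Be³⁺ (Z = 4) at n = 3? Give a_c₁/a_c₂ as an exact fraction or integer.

81/16384

a_c ∝ Z^3 · n^-4
a_c₁/a_c₂ = (1/4)^3 · (4/3)^-4 = 81/16384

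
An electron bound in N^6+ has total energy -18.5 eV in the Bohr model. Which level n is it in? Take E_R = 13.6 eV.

6

E_n = −E_R Z²/n² ⇒ n² = E_R Z²/(−E_n) = 13.6 × 7² / 18.5 ≈ 36.02
n = 6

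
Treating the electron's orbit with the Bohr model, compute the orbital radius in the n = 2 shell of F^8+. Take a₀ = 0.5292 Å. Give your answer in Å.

0.2352 Å

r_n = n²a₀/Z = 2² × 0.5292 / 9
    = 4 × 0.5292 / 9 = 0.2352 Å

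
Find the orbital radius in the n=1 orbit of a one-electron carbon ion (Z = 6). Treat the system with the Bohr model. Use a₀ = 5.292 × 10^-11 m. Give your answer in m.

8.820 × 10^-12 m

r_n = n²a₀/Z = 1² × 5.292 × 10^-11 / 6
    = 1 × 5.292 × 10^-11 / 6 = 8.820 × 10^-12 m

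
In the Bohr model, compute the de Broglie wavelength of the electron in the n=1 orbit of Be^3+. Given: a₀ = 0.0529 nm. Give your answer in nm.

0.0831 nm

The Bohr quantisation condition is nλ = 2πr_n.
r_n = n²a₀/Z = 0.0132 nm
λ = 2πr_n/n = 2π·0.0132/1 = 0.0831 nm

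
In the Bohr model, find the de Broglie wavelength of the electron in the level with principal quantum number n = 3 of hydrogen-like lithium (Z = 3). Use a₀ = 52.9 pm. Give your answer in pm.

332 pm

The Bohr quantisation condition is nλ = 2πr_n.
r_n = n²a₀/Z = 159 pm
λ = 2πr_n/n = 2π·159/3 = 332 pm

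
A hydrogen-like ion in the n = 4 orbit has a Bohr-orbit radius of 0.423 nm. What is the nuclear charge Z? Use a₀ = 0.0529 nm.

2

r_n = n²a₀/Z ⇒ Z = n²a₀/r = 4² × 0.0529 / 0.423 ≈ 2.00
Z = 2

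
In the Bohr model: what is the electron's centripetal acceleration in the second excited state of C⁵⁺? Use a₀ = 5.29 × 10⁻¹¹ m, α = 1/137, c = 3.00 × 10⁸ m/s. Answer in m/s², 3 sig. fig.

r = n²a₀/Z = 7.94 × 10⁻¹¹ m, v = Zαc/n = 4.38 × 10⁶ m/s
a = v²/r = (4.38 × 10⁶)² / 7.94 × 10⁻¹¹ = 2.42 × 10²³ m/s²

2.42 × 10²³ m/s²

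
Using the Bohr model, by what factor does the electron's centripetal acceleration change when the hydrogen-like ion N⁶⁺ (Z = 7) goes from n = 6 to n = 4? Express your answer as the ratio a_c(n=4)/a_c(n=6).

a_c ∝ Z^3 · n^-4; with Z fixed, a_c ∝ n^-4.
a_c(n=4)/a_c(n=6) = (4/6)^-4 = 81/16

81/16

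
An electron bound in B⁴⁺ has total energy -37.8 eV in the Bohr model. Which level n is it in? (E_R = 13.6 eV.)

3

E_n = −E_R Z²/n² ⇒ n² = E_R Z²/(−E_n) = 13.6 × 5² / 37.8 ≈ 8.99
n = 3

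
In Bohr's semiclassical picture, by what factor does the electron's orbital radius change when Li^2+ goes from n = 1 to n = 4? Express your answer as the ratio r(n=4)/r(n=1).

r ∝ Z^-1 · n^2; with Z fixed, r ∝ n^2.
r(n=4)/r(n=1) = (4/1)^2 = 16

16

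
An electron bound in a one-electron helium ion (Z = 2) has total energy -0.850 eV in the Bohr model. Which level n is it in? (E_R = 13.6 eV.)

8

E_n = −E_R Z²/n² ⇒ n² = E_R Z²/(−E_n) = 13.6 × 2² / 0.850 ≈ 64.00
n = 8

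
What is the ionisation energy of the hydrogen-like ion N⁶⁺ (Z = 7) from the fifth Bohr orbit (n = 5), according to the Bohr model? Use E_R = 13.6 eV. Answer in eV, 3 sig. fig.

26.7 eV

E_n = −E_R·Z²/n² = −13.6 × 7²/5² eV = -26.7 eV
Ionisation energy = −E_n = 26.7 eV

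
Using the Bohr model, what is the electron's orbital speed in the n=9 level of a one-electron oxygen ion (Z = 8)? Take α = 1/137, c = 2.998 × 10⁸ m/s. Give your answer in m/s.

v_n = Zαc/n = 8 × 0.007299 × 2.998 × 10⁸ / 9
    = 1.945 × 10⁶ m/s

1.945 × 10⁶ m/s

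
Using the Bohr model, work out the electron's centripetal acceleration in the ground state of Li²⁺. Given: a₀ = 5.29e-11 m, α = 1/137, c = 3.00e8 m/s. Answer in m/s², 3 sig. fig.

2.45e24 m/s²

r = n²a₀/Z = 1.76e-11 m, v = Zαc/n = 6.57e6 m/s
a = v²/r = (6.57e6)² / 1.76e-11 = 2.45e24 m/s²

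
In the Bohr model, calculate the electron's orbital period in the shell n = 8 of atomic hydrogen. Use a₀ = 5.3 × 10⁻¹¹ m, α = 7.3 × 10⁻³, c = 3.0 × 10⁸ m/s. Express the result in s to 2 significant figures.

r = n²a₀/Z = 8²·5.3 × 10⁻¹¹/1 = 3.4 × 10⁻⁹ m
v = Zαc/n = 1·0.0073·3.0 × 10⁸/8 = 2.7 × 10⁵ m/s
T = 2πr/v = 7.8 × 10⁻¹⁴ s

7.8 × 10⁻¹⁴ s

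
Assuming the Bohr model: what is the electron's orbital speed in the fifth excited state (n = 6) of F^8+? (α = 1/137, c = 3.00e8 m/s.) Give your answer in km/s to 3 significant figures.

v_n = Zαc/n = 9 × 0.00730 × 3.00e8 / 6
    = 3280 km/s

3280 km/s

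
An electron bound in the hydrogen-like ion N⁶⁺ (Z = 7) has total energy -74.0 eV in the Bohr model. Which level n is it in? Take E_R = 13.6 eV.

E_n = −E_R Z²/n² ⇒ n² = E_R Z²/(−E_n) = 13.6 × 7² / 74.0 ≈ 9.01
n = 3

3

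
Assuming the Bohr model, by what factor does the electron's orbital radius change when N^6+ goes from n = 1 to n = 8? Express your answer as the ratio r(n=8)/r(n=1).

64

r ∝ Z^-1 · n^2; with Z fixed, r ∝ n^2.
r(n=8)/r(n=1) = (8/1)^2 = 64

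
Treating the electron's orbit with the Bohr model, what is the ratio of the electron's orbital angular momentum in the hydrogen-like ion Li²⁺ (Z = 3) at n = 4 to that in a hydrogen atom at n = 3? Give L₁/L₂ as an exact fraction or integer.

4/3

L = nℏ is independent of Z.
L₁/L₂ = n₁/n₂ = 4/3 = 4/3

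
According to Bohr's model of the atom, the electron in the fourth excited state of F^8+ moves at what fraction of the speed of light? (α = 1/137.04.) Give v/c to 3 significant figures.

v_n = Zαc/n, so v/c = Zα/n = 9 × 0.00730 / 5 = 0.0131

0.0131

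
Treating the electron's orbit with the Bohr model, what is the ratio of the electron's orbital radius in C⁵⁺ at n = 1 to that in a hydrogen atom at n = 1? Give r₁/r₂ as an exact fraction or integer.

r ∝ Z^-1 · n^2
r₁/r₂ = (6/1)^-1 · (1/1)^2 = 1/6

1/6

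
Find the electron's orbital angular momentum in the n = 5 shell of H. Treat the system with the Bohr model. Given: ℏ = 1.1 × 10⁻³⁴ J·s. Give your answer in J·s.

5.5 × 10⁻³⁴ J·s

L_n = nℏ = 5 × 1.1 × 10⁻³⁴ = 5.5 × 10⁻³⁴ J·s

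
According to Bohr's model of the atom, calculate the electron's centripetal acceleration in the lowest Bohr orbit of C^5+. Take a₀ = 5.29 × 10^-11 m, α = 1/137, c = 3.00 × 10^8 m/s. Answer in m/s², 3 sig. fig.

r = n²a₀/Z = 8.82 × 10^-12 m, v = Zαc/n = 1.31 × 10^7 m/s
a = v²/r = (1.31 × 10^7)² / 8.82 × 10^-12 = 1.96 × 10^25 m/s²

1.96 × 10^25 m/s²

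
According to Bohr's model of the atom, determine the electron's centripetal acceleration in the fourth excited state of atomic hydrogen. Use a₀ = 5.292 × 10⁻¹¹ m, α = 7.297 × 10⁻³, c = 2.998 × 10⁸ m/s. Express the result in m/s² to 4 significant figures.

1.447 × 10²⁰ m/s²

r = n²a₀/Z = 1.323 × 10⁻⁹ m, v = Zαc/n = 4.375 × 10⁵ m/s
a = v²/r = (4.375 × 10⁵)² / 1.323 × 10⁻⁹ = 1.447 × 10²⁰ m/s²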